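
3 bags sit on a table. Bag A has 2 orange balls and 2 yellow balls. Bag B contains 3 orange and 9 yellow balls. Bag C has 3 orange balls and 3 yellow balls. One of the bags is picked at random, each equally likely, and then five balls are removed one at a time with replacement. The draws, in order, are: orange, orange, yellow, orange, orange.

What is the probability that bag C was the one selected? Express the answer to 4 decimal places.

0.4776

For each hypothesis, P(data | H) works out to: P(data | bag A) = (2/4)(2/4)(2/4)(2/4)(2/4) = 0.03125; P(data | bag B) = (3/12)(3/12)(9/12)(3/12)(3/12) = 0.0029297; P(data | bag C) = (3/6)(3/6)(3/6)(3/6)(3/6) = 0.03125.
The prior-weighted likelihoods are 1/3 · 0.03125 = 0.010417, 1/3 · 0.0029297 = 0.00097656, 1/3 · 0.03125 = 0.010417; these sum to 0.02181.
By Bayes' rule, P(bag C | data) = (0.010417) / (0.02181) = 0.47761.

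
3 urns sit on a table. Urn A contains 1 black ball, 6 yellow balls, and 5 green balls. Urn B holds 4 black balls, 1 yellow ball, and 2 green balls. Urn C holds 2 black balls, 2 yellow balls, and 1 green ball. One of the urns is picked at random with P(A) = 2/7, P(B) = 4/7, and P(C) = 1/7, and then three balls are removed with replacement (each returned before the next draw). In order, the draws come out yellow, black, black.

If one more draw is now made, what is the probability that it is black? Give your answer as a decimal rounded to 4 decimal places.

0.5157

The likelihood of the observed sequence under each hypothesis: P(data | urn A) = (6/12)(1/12)(1/12) = 0.0034722; P(data | urn B) = (1/7)(4/7)(4/7) = 0.046647; P(data | urn C) = (2/5)(2/5)(2/5) = 0.064.
Multiplying each by its prior: 2/7 · 0.0034722 = 0.00099206, 4/7 · 0.046647 = 0.026656, 1/7 · 0.064 = 0.0091429; these sum to 0.03679.
Normalising, the posterior is P(urn A | data) = 0.026965, P(urn B | data) = 0.72452, P(urn C | data) = 0.24851.
The predictive probability is P(black next | data) = (1/12)(0.026965) + (4/7)(0.72452) + (2/5)(0.24851) = 0.51567.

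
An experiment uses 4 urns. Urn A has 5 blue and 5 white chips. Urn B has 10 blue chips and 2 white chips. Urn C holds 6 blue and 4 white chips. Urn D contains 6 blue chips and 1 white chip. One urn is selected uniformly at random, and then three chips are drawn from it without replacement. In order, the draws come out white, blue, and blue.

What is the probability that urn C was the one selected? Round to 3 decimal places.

For each hypothesis, P(data | H) works out to: P(data | urn A) = (5/10)(5/9)(4/8) = 0.13889; P(data | urn B) = (2/12)(10/11)(9/10) = 0.13636; P(data | urn C) = (4/10)(6/9)(5/8) = 0.16667; P(data | urn D) = (1/7)(6/6)(5/5) = 0.14286.
The prior-weighted likelihoods are 1/4 · 0.13889 = 0.034722, 1/4 · 0.13636 = 0.034091, 1/4 · 0.16667 = 0.041667, 1/4 · 0.14286 = 0.035714; summing to 0.14619.
By Bayes' rule, P(urn C | data) = (0.041667) / (0.14619) = 0.28501.

0.285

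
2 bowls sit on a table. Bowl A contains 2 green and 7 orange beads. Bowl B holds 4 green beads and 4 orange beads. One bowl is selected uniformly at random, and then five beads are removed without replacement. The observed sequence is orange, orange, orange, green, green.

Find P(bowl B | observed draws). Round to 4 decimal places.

For each hypothesis, P(data | H) works out to: P(data | bowl A) = (7/9)(6/8)(5/7)(2/6)(1/5) = 0.027778; P(data | bowl B) = (4/8)(3/7)(2/6)(4/5)(3/4) = 0.042857.
Multiplying each by its prior: 1/2 · 0.027778 = 0.013889, 1/2 · 0.042857 = 0.021429; these sum to 0.035317.
So P(bowl B | data) = (0.021429) / (0.035317) = 0.60674.

0.6067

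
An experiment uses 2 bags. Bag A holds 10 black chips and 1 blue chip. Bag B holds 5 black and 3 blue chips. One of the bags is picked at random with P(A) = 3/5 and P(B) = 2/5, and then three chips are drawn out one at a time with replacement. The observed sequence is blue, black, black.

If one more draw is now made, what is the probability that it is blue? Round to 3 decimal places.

0.251

The likelihood of the observed sequence under each hypothesis: P(data | bag A) = (1/11)(10/11)(10/11) = 0.075131; P(data | bag B) = (3/8)(5/8)(5/8) = 0.14648.
Weighting by the prior gives 3/5 · 0.075131 = 0.045079, 2/5 · 0.14648 = 0.058594; these sum to 0.10367.
Normalising, the posterior is P(bag A | data) = 0.43482, P(bag B | data) = 0.56518.
So P(blue next | data) = Σ P(blue next | H) P(H | data) = (1/11)(0.43482) + (3/8)(0.56518) = 0.25147.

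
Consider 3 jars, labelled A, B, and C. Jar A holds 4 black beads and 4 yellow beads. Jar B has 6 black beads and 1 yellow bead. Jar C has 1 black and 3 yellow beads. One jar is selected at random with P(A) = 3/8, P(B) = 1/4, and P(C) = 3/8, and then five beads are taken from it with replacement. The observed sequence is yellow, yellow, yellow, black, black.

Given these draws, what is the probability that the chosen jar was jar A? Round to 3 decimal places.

Compute the likelihood of the observed sequence for each case: P(data | jar A) = (4/8)(4/8)(4/8)(4/8)(4/8) = 0.03125; P(data | jar B) = (1/7)(1/7)(1/7)(6/7)(6/7) = 0.002142; P(data | jar C) = (3/4)(3/4)(3/4)(1/4)(1/4) = 0.026367.
The prior-weighted likelihoods are 3/8 · 0.03125 = 0.011719, 1/4 · 0.002142 = 0.00053549, 3/8 · 0.026367 = 0.0098877; with total 0.022142.
Hence P(jar A | data) = (0.011719) / (0.022142) = 0.52926.

0.529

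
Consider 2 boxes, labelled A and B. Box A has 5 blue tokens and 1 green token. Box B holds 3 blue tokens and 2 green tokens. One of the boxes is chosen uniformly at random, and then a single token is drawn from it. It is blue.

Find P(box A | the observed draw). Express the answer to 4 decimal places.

Compute the likelihood of this draw for each case: P(data | box A) = (5/6) = 5/6; P(data | box B) = (3/5) = 3/5.
The prior-weighted likelihoods are 1/2 · 5/6 = 5/12, 1/2 · 3/5 = 3/10; with total 43/60.
Hence P(box A | data) = (5/12) / (43/60) = 25/43.

0.5814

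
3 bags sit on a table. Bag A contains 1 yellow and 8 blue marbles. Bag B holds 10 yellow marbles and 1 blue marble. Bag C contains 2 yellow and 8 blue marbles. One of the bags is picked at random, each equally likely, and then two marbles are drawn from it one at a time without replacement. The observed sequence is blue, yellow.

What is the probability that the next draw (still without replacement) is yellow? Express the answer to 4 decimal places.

0.2979

For each hypothesis, P(data | H) works out to: P(data | bag A) = (8/9)(1/8) = 0.11111; P(data | bag B) = (1/11)(10/10) = 0.090909; P(data | bag C) = (8/10)(2/9) = 0.17778.
The prior-weighted likelihoods are 1/3 · 0.11111 = 0.037037, 1/3 · 0.090909 = 0.030303, 1/3 · 0.17778 = 0.059259; these sum to 0.1266.
The posterior is then P(bag A | data) = 0.29255, P(bag B | data) = 0.23936, P(bag C | data) = 0.46809.
Averaging over the posterior, P(yellow next | data) = (0)(0.29255) + (1)(0.23936) + (1/8)(0.46809) = 0.29787.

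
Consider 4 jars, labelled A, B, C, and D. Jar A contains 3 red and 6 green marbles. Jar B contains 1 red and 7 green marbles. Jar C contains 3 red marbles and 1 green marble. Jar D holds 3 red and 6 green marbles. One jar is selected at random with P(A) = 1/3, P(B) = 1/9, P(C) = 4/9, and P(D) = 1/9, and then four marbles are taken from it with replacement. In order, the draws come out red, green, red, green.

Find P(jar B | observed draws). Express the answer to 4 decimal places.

0.0342

Under each hypothesis, the probability of the observed sequence is: P(data | jar A) = (3/9)(6/9)(3/9)(6/9) = 0.049383; P(data | jar B) = (1/8)(7/8)(1/8)(7/8) = 0.011963; P(data | jar C) = (3/4)(1/4)(3/4)(1/4) = 0.035156; P(data | jar D) = (3/9)(6/9)(3/9)(6/9) = 0.049383.
Multiplying each by its prior: 1/3 · 0.049383 = 0.016461, 1/9 · 0.011963 = 0.0013292, 4/9 · 0.035156 = 0.015625, 1/9 · 0.049383 = 0.005487; with total 0.038902.
Hence P(jar B | data) = (0.0013292) / (0.038902) = 0.034168.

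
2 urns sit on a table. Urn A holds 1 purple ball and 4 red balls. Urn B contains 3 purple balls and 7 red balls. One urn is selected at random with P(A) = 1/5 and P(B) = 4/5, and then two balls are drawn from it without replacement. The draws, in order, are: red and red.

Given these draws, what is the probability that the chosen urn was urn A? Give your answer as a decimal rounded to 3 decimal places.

The likelihood of the observed sequence under each hypothesis: P(data | urn A) = (4/5)(3/4) = 3/5; P(data | urn B) = (7/10)(6/9) = 7/15.
Multiplying each by its prior: 1/5 · 3/5 = 3/25, 4/5 · 7/15 = 28/75; these sum to 37/75.
So P(urn A | data) = (3/25) / (37/75) = 9/37.

0.243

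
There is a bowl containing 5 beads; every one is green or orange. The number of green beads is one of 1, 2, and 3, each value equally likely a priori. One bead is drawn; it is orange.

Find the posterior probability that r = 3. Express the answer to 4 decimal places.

Under each hypothesis, the probability of this draw is: P(data | r = 1) = (4/5) = 4/5; P(data | r = 2) = (3/5) = 3/5; P(data | r = 3) = (2/5) = 2/5.
Multiplying each by its prior: 1/3 · 4/5 = 4/15, 1/3 · 3/5 = 1/5, 1/3 · 2/5 = 2/15; these sum to 3/5.
Therefore the posterior P(r = 3 | data) = (2/15) / (3/5) = 2/9.

0.2222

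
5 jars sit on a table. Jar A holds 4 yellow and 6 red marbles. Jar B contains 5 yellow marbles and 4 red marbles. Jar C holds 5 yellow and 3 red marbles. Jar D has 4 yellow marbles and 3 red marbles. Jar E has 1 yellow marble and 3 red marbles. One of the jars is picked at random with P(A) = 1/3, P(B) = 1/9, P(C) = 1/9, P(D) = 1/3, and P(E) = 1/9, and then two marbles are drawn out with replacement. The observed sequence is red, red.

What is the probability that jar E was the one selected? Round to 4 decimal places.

The likelihood of the observed sequence under each hypothesis: P(data | jar A) = (6/10)(6/10) = 0.36; P(data | jar B) = (4/9)(4/9) = 0.19753; P(data | jar C) = (3/8)(3/8) = 0.14062; P(data | jar D) = (3/7)(3/7) = 0.18367; P(data | jar E) = (3/4)(3/4) = 0.5625.
Weighting by the prior gives 1/3 · 0.36 = 0.12, 1/9 · 0.19753 = 0.021948, 1/9 · 0.14062 = 0.015625, 1/3 · 0.18367 = 0.061224, 1/9 · 0.5625 = 0.0625; with total 0.2813.
So P(jar E | data) = (0.0625) / (0.2813) = 0.22218.

0.2222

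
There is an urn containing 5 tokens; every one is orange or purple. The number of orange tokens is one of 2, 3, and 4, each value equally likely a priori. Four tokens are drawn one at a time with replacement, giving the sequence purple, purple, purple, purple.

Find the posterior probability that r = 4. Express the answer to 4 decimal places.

Under each hypothesis, the probability of the observed sequence is: P(data | r = 2) = (3/5)(3/5)(3/5)(3/5) = 0.1296; P(data | r = 3) = (2/5)(2/5)(2/5)(2/5) = 0.0256; P(data | r = 4) = (1/5)(1/5)(1/5)(1/5) = 0.0016.
The prior-weighted likelihoods are 1/3 · 0.1296 = 0.0432, 1/3 · 0.0256 = 0.0085333, 1/3 · 0.0016 = 0.00053333; with total 0.052267.
So P(r = 4 | data) = (0.00053333) / (0.052267) = 0.010204.

0.0102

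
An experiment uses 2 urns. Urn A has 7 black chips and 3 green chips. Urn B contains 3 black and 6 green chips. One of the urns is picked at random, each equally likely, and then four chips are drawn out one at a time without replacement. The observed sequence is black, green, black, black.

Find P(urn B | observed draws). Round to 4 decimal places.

Under each hypothesis, the probability of the observed sequence is: P(data | urn A) = (7/10)(3/9)(6/8)(5/7) = 1/8; P(data | urn B) = (3/9)(6/8)(2/7)(1/6) = 1/84.
Multiplying each by its prior: 1/2 · 1/8 = 1/16, 1/2 · 1/84 = 1/168; these sum to 23/336.
Hence P(urn B | data) = (1/168) / (23/336) = 2/23.

0.0870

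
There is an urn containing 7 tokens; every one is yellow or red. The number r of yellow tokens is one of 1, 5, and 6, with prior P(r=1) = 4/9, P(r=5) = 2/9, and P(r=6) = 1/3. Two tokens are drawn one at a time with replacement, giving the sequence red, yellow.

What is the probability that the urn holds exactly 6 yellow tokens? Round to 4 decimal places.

Compute the likelihood of the observed sequence for each case: P(data | r = 1) = (6/7)(1/7) = 6/49; P(data | r = 5) = (2/7)(5/7) = 10/49; P(data | r = 6) = (1/7)(6/7) = 6/49.
Weighting by the prior gives 4/9 · 6/49 = 8/147, 2/9 · 10/49 = 20/441, 1/3 · 6/49 = 2/49; summing to 62/441.
Therefore the posterior P(r = 6 | data) = (2/49) / (62/441) = 9/31.

0.2903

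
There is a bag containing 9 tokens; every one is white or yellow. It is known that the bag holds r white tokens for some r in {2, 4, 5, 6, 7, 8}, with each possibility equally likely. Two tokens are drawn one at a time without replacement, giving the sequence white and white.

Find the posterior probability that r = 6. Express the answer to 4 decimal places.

0.1852

The likelihood of the observed sequence under each hypothesis: P(data | r = 2) = (2/9)(1/8) = 1/36; P(data | r = 4) = (4/9)(3/8) = 1/6; P(data | r = 5) = (5/9)(4/8) = 5/18; P(data | r = 6) = (6/9)(5/8) = 5/12; P(data | r = 7) = (7/9)(6/8) = 7/12; P(data | r = 8) = (8/9)(7/8) = 7/9.
The prior-weighted likelihoods are 1/6 · 1/36 = 1/216, 1/6 · 1/6 = 1/36, 1/6 · 5/18 = 5/108, 1/6 · 5/12 = 5/72, 1/6 · 7/12 = 7/72, 1/6 · 7/9 = 7/54; with total 3/8.
So P(r = 6 | data) = (5/72) / (3/8) = 5/27.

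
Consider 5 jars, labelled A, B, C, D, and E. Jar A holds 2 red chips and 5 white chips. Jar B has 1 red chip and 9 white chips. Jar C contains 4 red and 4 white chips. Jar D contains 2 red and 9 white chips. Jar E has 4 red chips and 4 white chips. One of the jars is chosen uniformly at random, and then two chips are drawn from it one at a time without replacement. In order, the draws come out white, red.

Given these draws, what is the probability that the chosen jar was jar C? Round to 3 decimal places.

0.266

Under each hypothesis, the probability of the observed sequence is: P(data | jar A) = (5/7)(2/6) = 0.2381; P(data | jar B) = (9/10)(1/9) = 0.1; P(data | jar C) = (4/8)(4/7) = 0.28571; P(data | jar D) = (9/11)(2/10) = 0.16364; P(data | jar E) = (4/8)(4/7) = 0.28571.
Weighting by the prior gives 1/5 · 0.2381 = 0.047619, 1/5 · 0.1 = 0.02, 1/5 · 0.28571 = 0.057143, 1/5 · 0.16364 = 0.032727, 1/5 · 0.28571 = 0.057143; with total 0.21463.
By Bayes' rule, P(jar C | data) = (0.057143) / (0.21463) = 0.26624.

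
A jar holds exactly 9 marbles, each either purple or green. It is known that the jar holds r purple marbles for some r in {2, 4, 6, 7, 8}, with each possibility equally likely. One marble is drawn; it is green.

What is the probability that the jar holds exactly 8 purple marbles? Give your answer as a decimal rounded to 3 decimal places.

0.056

For each hypothesis, P(data | H) works out to: P(data | r = 2) = (7/9) = 7/9; P(data | r = 4) = (5/9) = 5/9; P(data | r = 6) = (3/9) = 1/3; P(data | r = 7) = (2/9) = 2/9; P(data | r = 8) = (1/9) = 1/9.
The prior-weighted likelihoods are 1/5 · 7/9 = 7/45, 1/5 · 5/9 = 1/9, 1/5 · 1/3 = 1/15, 1/5 · 2/9 = 2/45, 1/5 · 1/9 = 1/45; these sum to 2/5.
By Bayes' rule, P(r = 8 | data) = (1/45) / (2/5) = 1/18.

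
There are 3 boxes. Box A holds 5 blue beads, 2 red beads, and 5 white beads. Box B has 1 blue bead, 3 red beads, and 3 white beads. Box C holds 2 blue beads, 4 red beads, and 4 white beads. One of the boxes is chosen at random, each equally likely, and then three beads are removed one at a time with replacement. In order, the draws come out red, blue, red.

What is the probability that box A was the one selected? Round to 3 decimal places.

0.166

The likelihood of the observed sequence under each hypothesis: P(data | box A) = (2/12)(5/12)(2/12) = 0.011574; P(data | box B) = (3/7)(1/7)(3/7) = 0.026239; P(data | box C) = (4/10)(2/10)(4/10) = 0.032.
Multiplying each by its prior: 1/3 · 0.011574 = 0.003858, 1/3 · 0.026239 = 0.0087464, 1/3 · 0.032 = 0.010667; summing to 0.023271.
So P(box A | data) = (0.003858) / (0.023271) = 0.16579.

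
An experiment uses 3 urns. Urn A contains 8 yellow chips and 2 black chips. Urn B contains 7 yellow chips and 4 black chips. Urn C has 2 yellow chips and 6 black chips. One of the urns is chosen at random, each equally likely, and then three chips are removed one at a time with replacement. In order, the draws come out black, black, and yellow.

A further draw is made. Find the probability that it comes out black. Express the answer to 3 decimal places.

Compute the likelihood of the observed sequence for each case: P(data | urn A) = (2/10)(2/10)(8/10) = 0.032; P(data | urn B) = (4/11)(4/11)(7/11) = 0.084147; P(data | urn C) = (6/8)(6/8)(2/8) = 0.14062.
The prior-weighted likelihoods are 1/3 · 0.032 = 0.010667, 1/3 · 0.084147 = 0.028049, 1/3 · 0.14062 = 0.046875; summing to 0.085591.
Dividing through by the total gives posterior P(urn A | data) = 0.12462, P(urn B | data) = 0.32771, P(urn C | data) = 0.54766.
The predictive probability is P(black next | data) = (1/5)(0.12462) + (4/11)(0.32771) + (3/4)(0.54766) = 0.55484.

0.555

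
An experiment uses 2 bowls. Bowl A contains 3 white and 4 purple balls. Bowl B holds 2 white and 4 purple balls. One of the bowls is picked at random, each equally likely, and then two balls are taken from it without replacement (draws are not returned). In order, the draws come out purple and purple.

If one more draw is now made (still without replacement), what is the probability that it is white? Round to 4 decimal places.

0.5417

The likelihood of the observed sequence under each hypothesis: P(data | bowl A) = (4/7)(3/6) = 2/7; P(data | bowl B) = (4/6)(3/5) = 2/5.
The prior-weighted likelihoods are 1/2 · 2/7 = 1/7, 1/2 · 2/5 = 1/5; with total 12/35.
Dividing through by the total gives posterior P(bowl A | data) = 5/12, P(bowl B | data) = 7/12.
Averaging over the posterior, P(white next | data) = (3/5)(5/12) + (1/2)(7/12) = 13/24.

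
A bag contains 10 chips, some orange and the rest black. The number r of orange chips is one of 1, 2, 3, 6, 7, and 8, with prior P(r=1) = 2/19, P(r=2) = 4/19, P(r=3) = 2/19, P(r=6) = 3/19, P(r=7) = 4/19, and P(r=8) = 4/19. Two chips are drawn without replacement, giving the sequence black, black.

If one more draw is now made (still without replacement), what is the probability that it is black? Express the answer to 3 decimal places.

For each hypothesis, P(data | H) works out to: P(data | r = 1) = (9/10)(8/9) = 4/5; P(data | r = 2) = (8/10)(7/9) = 28/45; P(data | r = 3) = (7/10)(6/9) = 7/15; P(data | r = 6) = (4/10)(3/9) = 2/15; P(data | r = 7) = (3/10)(2/9) = 1/15; P(data | r = 8) = (2/10)(1/9) = 1/45.
Multiplying each by its prior: 2/19 · 4/5 = 8/95, 4/19 · 28/45 = 112/855, 2/19 · 7/15 = 14/285, 3/19 · 2/15 = 2/95, 4/19 · 1/15 = 4/285, 4/19 · 1/45 = 4/855; with total 52/171.
The posterior is then P(r = 1 | data) = 0.27692, P(r = 2 | data) = 0.43077, P(r = 3 | data) = 0.16154, P(r = 6 | data) = 0.069231, P(r = 7 | data) = 0.046154, P(r = 8 | data) = 0.015385.
So P(black next | data) = Σ P(black next | H) P(H | data) = (7/8)(0.27692) + (3/4)(0.43077) + (5/8)(0.16154) + (1/4)(0.069231) + (1/8)(0.046154) + (0)(0.015385) = 0.68942.

0.689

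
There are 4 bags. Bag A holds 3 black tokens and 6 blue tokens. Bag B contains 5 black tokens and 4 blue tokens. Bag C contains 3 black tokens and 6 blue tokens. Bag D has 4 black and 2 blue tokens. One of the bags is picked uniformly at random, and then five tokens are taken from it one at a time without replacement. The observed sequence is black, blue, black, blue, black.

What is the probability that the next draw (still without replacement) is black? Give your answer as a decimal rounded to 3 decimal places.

Compute the likelihood of the observed sequence for each case: P(data | bag A) = (3/9)(6/8)(2/7)(5/6)(1/5) = 1/84; P(data | bag B) = (5/9)(4/8)(4/7)(3/6)(3/5) = 1/21; P(data | bag C) = (3/9)(6/8)(2/7)(5/6)(1/5) = 1/84; P(data | bag D) = (4/6)(2/5)(3/4)(1/3)(2/2) = 1/15.
The prior-weighted likelihoods are 1/4 · 1/84 = 1/336, 1/4 · 1/21 = 1/84, 1/4 · 1/84 = 1/336, 1/4 · 1/15 = 1/60; with total 29/840.
The posterior is then P(bag A | data) = 5/58, P(bag B | data) = 10/29, P(bag C | data) = 5/58, P(bag D | data) = 14/29.
So P(black next | data) = Σ P(black next | H) P(H | data) = (0)(5/58) + (1/2)(10/29) + (0)(5/58) + (1)(14/29) = 19/29.

0.655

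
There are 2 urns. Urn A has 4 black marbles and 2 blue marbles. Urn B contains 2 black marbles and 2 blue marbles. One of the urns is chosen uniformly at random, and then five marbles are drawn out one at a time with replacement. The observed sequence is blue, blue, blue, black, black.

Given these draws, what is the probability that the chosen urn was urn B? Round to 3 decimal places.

The likelihood of the observed sequence under each hypothesis: P(data | urn A) = (2/6)(2/6)(2/6)(4/6)(4/6) = 0.016461; P(data | urn B) = (2/4)(2/4)(2/4)(2/4)(2/4) = 0.03125.
Multiplying each by its prior: 1/2 · 0.016461 = 0.0082305, 1/2 · 0.03125 = 0.015625; with total 0.023855.
By Bayes' rule, P(urn B | data) = (0.015625) / (0.023855) = 0.65499.

0.655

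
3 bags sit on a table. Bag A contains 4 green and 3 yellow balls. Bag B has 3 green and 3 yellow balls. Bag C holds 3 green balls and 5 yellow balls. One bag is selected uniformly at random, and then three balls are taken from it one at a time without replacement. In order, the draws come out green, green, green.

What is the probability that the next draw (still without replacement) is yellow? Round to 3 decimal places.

For each hypothesis, P(data | H) works out to: P(data | bag A) = (4/7)(3/6)(2/5) = 4/35; P(data | bag B) = (3/6)(2/5)(1/4) = 1/20; P(data | bag C) = (3/8)(2/7)(1/6) = 1/56.
The prior-weighted likelihoods are 1/3 · 4/35 = 4/105, 1/3 · 1/20 = 1/60, 1/3 · 1/56 = 1/168; summing to 17/280.
Normalising, the posterior is P(bag A | data) = 32/51, P(bag B | data) = 14/51, P(bag C | data) = 5/51.
Averaging over the posterior, P(yellow next | data) = (3/4)(32/51) + (1)(14/51) + (1)(5/51) = 43/51.

0.843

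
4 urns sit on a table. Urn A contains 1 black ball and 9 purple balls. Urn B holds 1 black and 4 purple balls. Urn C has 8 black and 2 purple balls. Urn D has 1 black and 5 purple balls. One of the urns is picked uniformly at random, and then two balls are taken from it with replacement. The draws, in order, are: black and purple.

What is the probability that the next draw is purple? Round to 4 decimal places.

0.6499

The likelihood of the observed sequence under each hypothesis: P(data | urn A) = (1/10)(9/10) = 0.09; P(data | urn B) = (1/5)(4/5) = 0.16; P(data | urn C) = (8/10)(2/10) = 0.16; P(data | urn D) = (1/6)(5/6) = 0.13889.
Multiplying each by its prior: 1/4 · 0.09 = 0.0225, 1/4 · 0.16 = 0.04, 1/4 · 0.16 = 0.04, 1/4 · 0.13889 = 0.034722; these sum to 0.13722.
The posterior is then P(urn A | data) = 0.16397, P(urn B | data) = 0.2915, P(urn C | data) = 0.2915, P(urn D | data) = 0.25304.
So P(purple next | data) = Σ P(purple next | H) P(H | data) = (9/10)(0.16397) + (4/5)(0.2915) + (1/5)(0.2915) + (5/6)(0.25304) = 0.64993.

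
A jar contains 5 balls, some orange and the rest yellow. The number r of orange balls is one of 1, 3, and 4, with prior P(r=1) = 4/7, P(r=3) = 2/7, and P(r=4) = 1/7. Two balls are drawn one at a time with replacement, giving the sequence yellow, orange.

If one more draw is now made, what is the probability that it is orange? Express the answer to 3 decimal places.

The likelihood of the observed sequence under each hypothesis: P(data | r = 1) = (4/5)(1/5) = 4/25; P(data | r = 3) = (2/5)(3/5) = 6/25; P(data | r = 4) = (1/5)(4/5) = 4/25.
Multiplying each by its prior: 4/7 · 4/25 = 16/175, 2/7 · 6/25 = 12/175, 1/7 · 4/25 = 4/175; with total 32/175.
Dividing through by the total gives posterior P(r = 1 | data) = 1/2, P(r = 3 | data) = 3/8, P(r = 4 | data) = 1/8.
Averaging over the posterior, P(orange next | data) = (1/5)(1/2) + (3/5)(3/8) + (4/5)(1/8) = 17/40.

0.425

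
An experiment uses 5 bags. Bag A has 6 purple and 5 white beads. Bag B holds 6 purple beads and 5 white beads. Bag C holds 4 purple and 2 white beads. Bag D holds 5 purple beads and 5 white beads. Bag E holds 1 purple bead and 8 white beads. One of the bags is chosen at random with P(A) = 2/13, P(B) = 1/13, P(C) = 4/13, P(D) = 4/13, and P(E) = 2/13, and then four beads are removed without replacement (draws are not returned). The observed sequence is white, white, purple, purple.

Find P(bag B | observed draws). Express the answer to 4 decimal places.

0.0934

The likelihood of the observed sequence under each hypothesis: P(data | bag A) = (5/11)(4/10)(6/9)(5/8) = 0.075758; P(data | bag B) = (5/11)(4/10)(6/9)(5/8) = 0.075758; P(data | bag C) = (2/6)(1/5)(4/4)(3/3) = 0.066667; P(data | bag D) = (5/10)(4/9)(5/8)(4/7) = 0.079365; P(data | bag E) = (8/9)(7/8)(1/7)(0/6) = 0.
Multiplying each by its prior: 2/13 · 0.075758 = 0.011655, 1/13 · 0.075758 = 0.0058275, 4/13 · 0.066667 = 0.020513, 4/13 · 0.079365 = 0.02442, 2/13 · 0 = 0; with total 0.062415.
So P(bag B | data) = (0.0058275) / (0.062415) = 0.093367.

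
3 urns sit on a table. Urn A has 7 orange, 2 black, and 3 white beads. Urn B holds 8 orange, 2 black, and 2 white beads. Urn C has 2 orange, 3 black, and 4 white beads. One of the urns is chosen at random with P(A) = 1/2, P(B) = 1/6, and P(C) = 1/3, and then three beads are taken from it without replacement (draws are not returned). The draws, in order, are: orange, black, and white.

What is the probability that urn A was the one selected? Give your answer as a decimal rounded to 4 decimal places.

For each hypothesis, P(data | H) works out to: P(data | urn A) = (7/12)(2/11)(3/10) = 0.031818; P(data | urn B) = (8/12)(2/11)(2/10) = 0.024242; P(data | urn C) = (2/9)(3/8)(4/7) = 0.047619.
Weighting by the prior gives 1/2 · 0.031818 = 0.015909, 1/6 · 0.024242 = 0.0040404, 1/3 · 0.047619 = 0.015873; with total 0.035823.
Therefore the posterior P(urn A | data) = (0.015909) / (0.035823) = 0.44411.

0.4441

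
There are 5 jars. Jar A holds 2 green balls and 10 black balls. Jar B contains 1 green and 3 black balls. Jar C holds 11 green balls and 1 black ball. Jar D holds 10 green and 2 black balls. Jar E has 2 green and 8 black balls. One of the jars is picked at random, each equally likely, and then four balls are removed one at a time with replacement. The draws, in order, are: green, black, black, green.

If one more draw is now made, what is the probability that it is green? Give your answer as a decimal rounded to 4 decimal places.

0.3665

For each hypothesis, P(data | H) works out to: P(data | jar A) = (2/12)(10/12)(10/12)(2/12) = 0.01929; P(data | jar B) = (1/4)(3/4)(3/4)(1/4) = 0.035156; P(data | jar C) = (11/12)(1/12)(1/12)(11/12) = 0.0058353; P(data | jar D) = (10/12)(2/12)(2/12)(10/12) = 0.01929; P(data | jar E) = (2/10)(8/10)(8/10)(2/10) = 0.0256.
The prior-weighted likelihoods are 1/5 · 0.01929 = 0.003858, 1/5 · 0.035156 = 0.0070313, 1/5 · 0.0058353 = 0.0011671, 1/5 · 0.01929 = 0.003858, 1/5 · 0.0256 = 0.00512; with total 0.021034.
Dividing through by the total gives posterior P(jar A | data) = 0.18342, P(jar B | data) = 0.33427, P(jar C | data) = 0.055483, P(jar D | data) = 0.18342, P(jar E | data) = 0.24341.
So P(green next | data) = Σ P(green next | H) P(H | data) = (1/6)(0.18342) + (1/4)(0.33427) + (11/12)(0.055483) + (5/6)(0.18342) + (1/5)(0.24341) = 0.36653.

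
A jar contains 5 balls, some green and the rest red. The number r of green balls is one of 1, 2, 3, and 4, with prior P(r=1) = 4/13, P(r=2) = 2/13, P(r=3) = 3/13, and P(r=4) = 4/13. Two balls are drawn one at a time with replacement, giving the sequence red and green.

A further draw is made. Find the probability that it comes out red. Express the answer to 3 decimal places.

0.490

Under each hypothesis, the probability of the observed sequence is: P(data | r = 1) = (4/5)(1/5) = 4/25; P(data | r = 2) = (3/5)(2/5) = 6/25; P(data | r = 3) = (2/5)(3/5) = 6/25; P(data | r = 4) = (1/5)(4/5) = 4/25.
Weighting by the prior gives 4/13 · 4/25 = 16/325, 2/13 · 6/25 = 12/325, 3/13 · 6/25 = 18/325, 4/13 · 4/25 = 16/325; these sum to 62/325.
The posterior is then P(r = 1 | data) = 8/31, P(r = 2 | data) = 6/31, P(r = 3 | data) = 9/31, P(r = 4 | data) = 8/31.
So P(red next | data) = Σ P(red next | H) P(H | data) = (4/5)(8/31) + (3/5)(6/31) + (2/5)(9/31) + (1/5)(8/31) = 76/155.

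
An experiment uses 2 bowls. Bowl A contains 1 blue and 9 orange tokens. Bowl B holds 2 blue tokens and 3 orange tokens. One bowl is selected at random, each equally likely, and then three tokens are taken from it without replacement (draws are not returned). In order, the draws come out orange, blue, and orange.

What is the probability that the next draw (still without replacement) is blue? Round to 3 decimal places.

0.333

Compute the likelihood of the observed sequence for each case: P(data | bowl A) = (9/10)(1/9)(8/8) = 1/10; P(data | bowl B) = (3/5)(2/4)(2/3) = 1/5.
The prior-weighted likelihoods are 1/2 · 1/10 = 1/20, 1/2 · 1/5 = 1/10; with total 3/20.
The posterior is then P(bowl A | data) = 1/3, P(bowl B | data) = 2/3.
Averaging over the posterior, P(blue next | data) = (0)(1/3) + (1/2)(2/3) = 1/3.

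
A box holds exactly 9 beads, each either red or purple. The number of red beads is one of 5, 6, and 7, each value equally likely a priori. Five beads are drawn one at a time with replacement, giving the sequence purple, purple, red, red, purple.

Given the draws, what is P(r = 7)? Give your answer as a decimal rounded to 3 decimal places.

Compute the likelihood of the observed sequence for each case: P(data | r = 5) = (4/9)(4/9)(5/9)(5/9)(4/9) = 0.027096; P(data | r = 6) = (3/9)(3/9)(6/9)(6/9)(3/9) = 0.016461; P(data | r = 7) = (2/9)(2/9)(7/9)(7/9)(2/9) = 0.0066386.
Weighting by the prior gives 1/3 · 0.027096 = 0.009032, 1/3 · 0.016461 = 0.005487, 1/3 · 0.0066386 = 0.0022129; these sum to 0.016732.
So P(r = 7 | data) = (0.0022129) / (0.016732) = 0.13225.

0.132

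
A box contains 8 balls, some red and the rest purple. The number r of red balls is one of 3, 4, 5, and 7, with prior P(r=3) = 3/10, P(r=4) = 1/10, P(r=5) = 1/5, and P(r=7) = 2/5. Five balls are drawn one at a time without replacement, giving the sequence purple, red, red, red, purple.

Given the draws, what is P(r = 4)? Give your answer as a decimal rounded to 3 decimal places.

For each hypothesis, P(data | H) works out to: P(data | r = 3) = (5/8)(3/7)(2/6)(1/5)(4/4) = 0.017857; P(data | r = 4) = (4/8)(4/7)(3/6)(2/5)(3/4) = 0.042857; P(data | r = 5) = (3/8)(5/7)(4/6)(3/5)(2/4) = 0.053571; P(data | r = 7) = (1/8)(7/7)(6/6)(5/5)(0/4) = 0.
Multiplying each by its prior: 3/10 · 0.017857 = 0.0053571, 1/10 · 0.042857 = 0.0042857, 1/5 · 0.053571 = 0.010714, 2/5 · 0 = 0; summing to 0.020357.
So P(r = 4 | data) = (0.0042857) / (0.020357) = 0.21053.

0.211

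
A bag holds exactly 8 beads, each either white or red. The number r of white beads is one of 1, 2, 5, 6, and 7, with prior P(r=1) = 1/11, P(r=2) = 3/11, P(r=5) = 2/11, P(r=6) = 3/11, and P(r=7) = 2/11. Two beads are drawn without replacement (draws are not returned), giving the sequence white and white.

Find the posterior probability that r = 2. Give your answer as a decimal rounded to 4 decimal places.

For each hypothesis, P(data | H) works out to: P(data | r = 1) = (1/8)(0/7) = 0; P(data | r = 2) = (2/8)(1/7) = 1/28; P(data | r = 5) = (5/8)(4/7) = 5/14; P(data | r = 6) = (6/8)(5/7) = 15/28; P(data | r = 7) = (7/8)(6/7) = 3/4.
Weighting by the prior gives 1/11 · 0 = 0, 3/11 · 1/28 = 3/308, 2/11 · 5/14 = 5/77, 3/11 · 15/28 = 45/308, 2/11 · 3/4 = 3/22; with total 5/14.
Therefore the posterior P(r = 2 | data) = (3/308) / (5/14) = 3/110.

0.0273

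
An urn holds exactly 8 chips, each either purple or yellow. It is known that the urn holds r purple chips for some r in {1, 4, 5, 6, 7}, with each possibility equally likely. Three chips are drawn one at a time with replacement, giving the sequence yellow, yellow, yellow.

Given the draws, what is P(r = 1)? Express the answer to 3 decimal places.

0.774

For each hypothesis, P(data | H) works out to: P(data | r = 1) = (7/8)(7/8)(7/8) = 0.66992; P(data | r = 4) = (4/8)(4/8)(4/8) = 0.125; P(data | r = 5) = (3/8)(3/8)(3/8) = 0.052734; P(data | r = 6) = (2/8)(2/8)(2/8) = 0.015625; P(data | r = 7) = (1/8)(1/8)(1/8) = 0.0019531.
Weighting by the prior gives 1/5 · 0.66992 = 0.13398, 1/5 · 0.125 = 0.025, 1/5 · 0.052734 = 0.010547, 1/5 · 0.015625 = 0.003125, 1/5 · 0.0019531 = 0.00039063; with total 0.17305.
By Bayes' rule, P(r = 1 | data) = (0.13398) / (0.17305) = 0.77427.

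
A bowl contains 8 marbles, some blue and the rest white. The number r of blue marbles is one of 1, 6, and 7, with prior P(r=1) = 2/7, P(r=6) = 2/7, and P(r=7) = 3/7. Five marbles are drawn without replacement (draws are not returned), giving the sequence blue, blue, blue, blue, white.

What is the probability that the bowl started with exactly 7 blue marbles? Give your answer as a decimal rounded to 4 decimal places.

Under each hypothesis, the probability of the observed sequence is: P(data | r = 1) = (1/8)(0/7) = 0; P(data | r = 6) = (6/8)(5/7)(4/6)(3/5)(2/4) = 3/28; P(data | r = 7) = (7/8)(6/7)(5/6)(4/5)(1/4) = 1/8.
Multiplying each by its prior: 2/7 · 0 = 0, 2/7 · 3/28 = 3/98, 3/7 · 1/8 = 3/56; summing to 33/392.
So P(r = 7 | data) = (3/56) / (33/392) = 7/11.

0.6364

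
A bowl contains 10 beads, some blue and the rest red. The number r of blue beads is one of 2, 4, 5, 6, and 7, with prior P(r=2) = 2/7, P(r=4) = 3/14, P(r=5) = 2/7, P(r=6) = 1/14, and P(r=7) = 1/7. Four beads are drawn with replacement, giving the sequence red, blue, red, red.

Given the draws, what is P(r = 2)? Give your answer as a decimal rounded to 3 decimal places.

0.412

For each hypothesis, P(data | H) works out to: P(data | r = 2) = (8/10)(2/10)(8/10)(8/10) = 0.1024; P(data | r = 4) = (6/10)(4/10)(6/10)(6/10) = 0.0864; P(data | r = 5) = (5/10)(5/10)(5/10)(5/10) = 0.0625; P(data | r = 6) = (4/10)(6/10)(4/10)(4/10) = 0.0384; P(data | r = 7) = (3/10)(7/10)(3/10)(3/10) = 0.0189.
Multiplying each by its prior: 2/7 · 0.1024 = 0.029257, 3/14 · 0.0864 = 0.018514, 2/7 · 0.0625 = 0.017857, 1/14 · 0.0384 = 0.0027429, 1/7 · 0.0189 = 0.0027; summing to 0.071071.
Hence P(r = 2 | data) = (0.029257) / (0.071071) = 0.41166.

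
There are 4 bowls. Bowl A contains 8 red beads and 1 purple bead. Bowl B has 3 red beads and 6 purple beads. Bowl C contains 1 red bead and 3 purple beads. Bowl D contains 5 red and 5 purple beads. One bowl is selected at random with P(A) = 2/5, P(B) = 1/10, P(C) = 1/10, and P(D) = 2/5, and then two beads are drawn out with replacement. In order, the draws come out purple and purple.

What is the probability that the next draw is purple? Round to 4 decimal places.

The likelihood of the observed sequence under each hypothesis: P(data | bowl A) = (1/9)(1/9) = 0.012346; P(data | bowl B) = (6/9)(6/9) = 0.44444; P(data | bowl C) = (3/4)(3/4) = 0.5625; P(data | bowl D) = (5/10)(5/10) = 0.25.
Multiplying each by its prior: 2/5 · 0.012346 = 0.0049383, 1/10 · 0.44444 = 0.044444, 1/10 · 0.5625 = 0.05625, 2/5 · 0.25 = 0.1; with total 0.20563.
Dividing through by the total gives posterior P(bowl A | data) = 0.024015, P(bowl B | data) = 0.21614, P(bowl C | data) = 0.27355, P(bowl D | data) = 0.4863.
So P(purple next | data) = Σ P(purple next | H) P(H | data) = (1/9)(0.024015) + (2/3)(0.21614) + (3/4)(0.27355) + (1/2)(0.4863) = 0.59507.

0.5951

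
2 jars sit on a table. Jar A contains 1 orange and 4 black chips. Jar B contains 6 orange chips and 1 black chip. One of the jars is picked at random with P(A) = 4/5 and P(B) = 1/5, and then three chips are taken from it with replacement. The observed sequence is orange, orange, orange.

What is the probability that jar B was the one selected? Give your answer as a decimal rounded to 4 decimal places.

Under each hypothesis, the probability of the observed sequence is: P(data | jar A) = (1/5)(1/5)(1/5) = 0.008; P(data | jar B) = (6/7)(6/7)(6/7) = 0.62974.
The prior-weighted likelihoods are 4/5 · 0.008 = 0.0064, 1/5 · 0.62974 = 0.12595; with total 0.13235.
So P(jar B | data) = (0.12595) / (0.13235) = 0.95164.

0.9516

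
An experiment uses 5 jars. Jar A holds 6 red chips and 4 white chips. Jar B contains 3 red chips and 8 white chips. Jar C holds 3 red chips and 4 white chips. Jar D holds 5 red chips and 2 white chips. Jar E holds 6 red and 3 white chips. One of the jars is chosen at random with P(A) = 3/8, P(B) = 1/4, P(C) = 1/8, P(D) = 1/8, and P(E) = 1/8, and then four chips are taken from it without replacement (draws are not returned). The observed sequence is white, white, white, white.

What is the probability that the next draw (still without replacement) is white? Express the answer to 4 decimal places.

0.5190

The likelihood of the observed sequence under each hypothesis: P(data | jar A) = (4/10)(3/9)(2/8)(1/7) = 0.0047619; P(data | jar B) = (8/11)(7/10)(6/9)(5/8) = 0.21212; P(data | jar C) = (4/7)(3/6)(2/5)(1/4) = 0.028571; P(data | jar D) = (2/7)(1/6)(0/5) = 0; P(data | jar E) = (3/9)(2/8)(1/7)(0/6) = 0.
Weighting by the prior gives 3/8 · 0.0047619 = 0.0017857, 1/4 · 0.21212 = 0.05303, 1/8 · 0.028571 = 0.0035714, 1/8 · 0 = 0, 1/8 · 0 = 0; these sum to 0.058387.
Dividing through by the total gives posterior P(jar A | data) = 0.030584, P(jar B | data) = 0.90825, P(jar C | data) = 0.061168, P(jar D | data) = 0, P(jar E | data) = 0.
So P(white next | data) = Σ P(white next | H) P(H | data) = (0)(0.030584) + (4/7)(0.90825) + (0)(0.061168) = 0.519.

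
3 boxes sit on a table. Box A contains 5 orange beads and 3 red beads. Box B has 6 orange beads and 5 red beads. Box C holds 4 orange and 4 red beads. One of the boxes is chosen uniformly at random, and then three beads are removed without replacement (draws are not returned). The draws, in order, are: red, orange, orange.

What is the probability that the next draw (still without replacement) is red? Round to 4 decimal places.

For each hypothesis, P(data | H) works out to: P(data | box A) = (3/8)(5/7)(4/6) = 0.17857; P(data | box B) = (5/11)(6/10)(5/9) = 0.15152; P(data | box C) = (4/8)(4/7)(3/6) = 0.14286.
Multiplying each by its prior: 1/3 · 0.17857 = 0.059524, 1/3 · 0.15152 = 0.050505, 1/3 · 0.14286 = 0.047619; summing to 0.15765.
The posterior is then P(box A | data) = 0.37757, P(box B | data) = 0.32037, P(box C | data) = 0.30206.
So P(red next | data) = Σ P(red next | H) P(H | data) = (2/5)(0.37757) + (1/2)(0.32037) + (3/5)(0.30206) = 0.49245.

0.4924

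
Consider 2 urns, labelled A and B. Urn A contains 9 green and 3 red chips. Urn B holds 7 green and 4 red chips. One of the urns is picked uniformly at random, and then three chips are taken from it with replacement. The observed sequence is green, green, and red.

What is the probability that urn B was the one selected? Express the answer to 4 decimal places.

For each hypothesis, P(data | H) works out to: P(data | urn A) = (9/12)(9/12)(3/12) = 0.14062; P(data | urn B) = (7/11)(7/11)(4/11) = 0.14726.
Weighting by the prior gives 1/2 · 0.14062 = 0.070312, 1/2 · 0.14726 = 0.073629; with total 0.14394.
By Bayes' rule, P(urn B | data) = (0.073629) / (0.14394) = 0.51152.

0.5115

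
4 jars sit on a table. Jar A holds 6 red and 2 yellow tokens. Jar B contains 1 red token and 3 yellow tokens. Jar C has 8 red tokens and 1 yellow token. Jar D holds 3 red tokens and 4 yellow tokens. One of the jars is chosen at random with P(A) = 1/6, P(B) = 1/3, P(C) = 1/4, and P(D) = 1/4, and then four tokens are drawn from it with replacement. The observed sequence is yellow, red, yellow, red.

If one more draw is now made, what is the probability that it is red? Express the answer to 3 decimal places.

The likelihood of the observed sequence under each hypothesis: P(data | jar A) = (2/8)(6/8)(2/8)(6/8) = 0.035156; P(data | jar B) = (3/4)(1/4)(3/4)(1/4) = 0.035156; P(data | jar C) = (1/9)(8/9)(1/9)(8/9) = 0.0097546; P(data | jar D) = (4/7)(3/7)(4/7)(3/7) = 0.059975.
The prior-weighted likelihoods are 1/6 · 0.035156 = 0.0058594, 1/3 · 0.035156 = 0.011719, 1/4 · 0.0097546 = 0.0024387, 1/4 · 0.059975 = 0.014994; these sum to 0.035011.
Normalising, the posterior is P(jar A | data) = 0.16736, P(jar B | data) = 0.33472, P(jar C | data) = 0.069655, P(jar D | data) = 0.42826.
Averaging over the posterior, P(red next | data) = (3/4)(0.16736) + (1/4)(0.33472) + (8/9)(0.069655) + (3/7)(0.42826) = 0.45466.

0.455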